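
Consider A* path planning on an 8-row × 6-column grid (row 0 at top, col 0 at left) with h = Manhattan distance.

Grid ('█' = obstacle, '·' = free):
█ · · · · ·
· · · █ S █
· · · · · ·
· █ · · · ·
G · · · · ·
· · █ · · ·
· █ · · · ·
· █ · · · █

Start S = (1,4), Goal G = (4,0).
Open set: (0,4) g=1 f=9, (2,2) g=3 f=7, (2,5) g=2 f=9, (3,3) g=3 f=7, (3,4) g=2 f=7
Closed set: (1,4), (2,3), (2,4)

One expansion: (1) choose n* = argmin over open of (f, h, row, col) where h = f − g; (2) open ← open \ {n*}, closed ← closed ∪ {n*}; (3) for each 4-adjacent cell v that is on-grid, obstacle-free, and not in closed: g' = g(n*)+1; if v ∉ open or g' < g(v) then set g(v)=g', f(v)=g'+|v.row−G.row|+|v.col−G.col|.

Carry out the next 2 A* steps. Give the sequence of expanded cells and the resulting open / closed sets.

order=[(2,2) → (2,1)]; open=[(0,4) g=1 f=9, (1,1) g=5 f=9, (1,2) g=4 f=9, (2,0) g=5 f=7, (2,5) g=2 f=9, (3,2) g=4 f=7, (3,3) g=3 f=7, (3,4) g=2 f=7]; closed=[(1,4), (2,1), (2,2), (2,3), (2,4)]

step 1: expand (2,2) (f=7, h=4) → closed; open now [(0,4) g=1 f=9, (1,2) g=4 f=9, (2,1) g=4 f=7, (2,5) g=2 f=9, (3,2) g=4 f=7, (3,3) g=3 f=7, (3,4) g=2 f=7]
step 2: expand (2,1) (f=7, h=3) → closed; open now [(0,4) g=1 f=9, (1,1) g=5 f=9, (1,2) g=4 f=9, (2,0) g=5 f=7, (2,5) g=2 f=9, (3,2) g=4 f=7, (3,3) g=3 f=7, (3,4) g=2 f=7]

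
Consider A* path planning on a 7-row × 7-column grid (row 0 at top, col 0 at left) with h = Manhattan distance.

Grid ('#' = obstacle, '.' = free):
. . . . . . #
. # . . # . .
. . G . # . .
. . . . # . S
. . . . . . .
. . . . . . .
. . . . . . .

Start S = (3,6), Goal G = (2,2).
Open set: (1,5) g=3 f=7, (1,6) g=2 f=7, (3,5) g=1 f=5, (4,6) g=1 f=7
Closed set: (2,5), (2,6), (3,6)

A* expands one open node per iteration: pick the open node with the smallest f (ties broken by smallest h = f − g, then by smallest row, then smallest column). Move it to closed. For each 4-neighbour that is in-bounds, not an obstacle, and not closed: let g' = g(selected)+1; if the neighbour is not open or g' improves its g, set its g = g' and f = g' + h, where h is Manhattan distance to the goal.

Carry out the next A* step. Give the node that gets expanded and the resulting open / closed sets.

step 1: expand (3,5) (f=5, h=4) → closed; open now [(1,5) g=3 f=7, (1,6) g=2 f=7, (4,5) g=2 f=7, (4,6) g=1 f=7]

expanded=(3,5); open=[(1,5) g=3 f=7, (1,6) g=2 f=7, (4,5) g=2 f=7, (4,6) g=1 f=7]; closed=[(2,5), (2,6), (3,5), (3,6)]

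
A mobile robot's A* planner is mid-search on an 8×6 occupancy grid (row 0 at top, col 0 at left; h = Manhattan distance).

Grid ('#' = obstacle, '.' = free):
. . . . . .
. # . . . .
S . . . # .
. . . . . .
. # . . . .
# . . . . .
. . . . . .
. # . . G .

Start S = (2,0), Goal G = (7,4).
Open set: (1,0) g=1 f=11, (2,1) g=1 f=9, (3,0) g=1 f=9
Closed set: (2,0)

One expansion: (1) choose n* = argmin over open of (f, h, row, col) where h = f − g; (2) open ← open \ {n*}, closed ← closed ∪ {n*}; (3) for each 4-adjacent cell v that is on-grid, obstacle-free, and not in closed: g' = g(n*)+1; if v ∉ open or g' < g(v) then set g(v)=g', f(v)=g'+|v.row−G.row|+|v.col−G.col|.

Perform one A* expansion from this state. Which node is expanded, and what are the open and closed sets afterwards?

expanded=(2,1); open=[(1,0) g=1 f=11, (2,2) g=2 f=9, (3,0) g=1 f=9, (3,1) g=2 f=9]; closed=[(2,0), (2,1)]

step 1: expand (2,1) (f=9, h=8) → closed; open now [(1,0) g=1 f=11, (2,2) g=2 f=9, (3,0) g=1 f=9, (3,1) g=2 f=9]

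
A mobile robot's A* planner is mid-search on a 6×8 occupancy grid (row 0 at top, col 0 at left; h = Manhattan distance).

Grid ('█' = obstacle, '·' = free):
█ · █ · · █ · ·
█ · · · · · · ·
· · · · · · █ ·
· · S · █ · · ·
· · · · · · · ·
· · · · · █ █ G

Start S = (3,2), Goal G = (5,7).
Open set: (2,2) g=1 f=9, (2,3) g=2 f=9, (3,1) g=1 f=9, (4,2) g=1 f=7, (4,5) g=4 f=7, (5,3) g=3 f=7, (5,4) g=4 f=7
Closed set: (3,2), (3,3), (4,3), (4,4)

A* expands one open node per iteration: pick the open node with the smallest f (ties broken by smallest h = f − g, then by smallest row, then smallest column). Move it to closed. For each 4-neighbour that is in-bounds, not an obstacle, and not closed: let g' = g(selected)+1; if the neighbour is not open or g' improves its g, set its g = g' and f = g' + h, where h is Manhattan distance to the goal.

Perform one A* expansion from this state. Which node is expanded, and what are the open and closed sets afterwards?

step 1: expand (4,5) (f=7, h=3) → closed; open now [(2,2) g=1 f=9, (2,3) g=2 f=9, (3,1) g=1 f=9, (3,5) g=5 f=9, (4,2) g=1 f=7, (4,6) g=5 f=7, (5,3) g=3 f=7, (5,4) g=4 f=7]

expanded=(4,5); open=[(2,2) g=1 f=9, (2,3) g=2 f=9, (3,1) g=1 f=9, (3,5) g=5 f=9, (4,2) g=1 f=7, (4,6) g=5 f=7, (5,3) g=3 f=7, (5,4) g=4 f=7]; closed=[(3,2), (3,3), (4,3), (4,4), (4,5)]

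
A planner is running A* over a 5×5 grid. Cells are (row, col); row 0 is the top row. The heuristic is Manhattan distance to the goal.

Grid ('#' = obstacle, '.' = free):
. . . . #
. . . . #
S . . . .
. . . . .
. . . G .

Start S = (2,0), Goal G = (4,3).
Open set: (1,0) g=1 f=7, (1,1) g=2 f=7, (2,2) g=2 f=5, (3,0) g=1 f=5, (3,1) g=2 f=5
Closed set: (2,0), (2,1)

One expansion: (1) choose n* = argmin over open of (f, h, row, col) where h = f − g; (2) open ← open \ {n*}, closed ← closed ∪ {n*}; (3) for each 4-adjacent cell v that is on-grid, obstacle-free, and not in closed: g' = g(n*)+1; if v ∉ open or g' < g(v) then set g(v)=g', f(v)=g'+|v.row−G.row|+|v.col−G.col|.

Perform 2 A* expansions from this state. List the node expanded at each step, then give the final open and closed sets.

step 1: expand (2,2) (f=5, h=3) → closed; open now [(1,0) g=1 f=7, (1,1) g=2 f=7, (1,2) g=3 f=7, (2,3) g=3 f=5, (3,0) g=1 f=5, (3,1) g=2 f=5, (3,2) g=3 f=5]
step 2: expand (2,3) (f=5, h=2) → closed; open now [(1,0) g=1 f=7, (1,1) g=2 f=7, (1,2) g=3 f=7, (1,3) g=4 f=7, (2,4) g=4 f=7, (3,0) g=1 f=5, (3,1) g=2 f=5, (3,2) g=3 f=5, (3,3) g=4 f=5]

order=[(2,2) → (2,3)]; open=[(1,0) g=1 f=7, (1,1) g=2 f=7, (1,2) g=3 f=7, (1,3) g=4 f=7, (2,4) g=4 f=7, (3,0) g=1 f=5, (3,1) g=2 f=5, (3,2) g=3 f=5, (3,3) g=4 f=5]; closed=[(2,0), (2,1), (2,2), (2,3)]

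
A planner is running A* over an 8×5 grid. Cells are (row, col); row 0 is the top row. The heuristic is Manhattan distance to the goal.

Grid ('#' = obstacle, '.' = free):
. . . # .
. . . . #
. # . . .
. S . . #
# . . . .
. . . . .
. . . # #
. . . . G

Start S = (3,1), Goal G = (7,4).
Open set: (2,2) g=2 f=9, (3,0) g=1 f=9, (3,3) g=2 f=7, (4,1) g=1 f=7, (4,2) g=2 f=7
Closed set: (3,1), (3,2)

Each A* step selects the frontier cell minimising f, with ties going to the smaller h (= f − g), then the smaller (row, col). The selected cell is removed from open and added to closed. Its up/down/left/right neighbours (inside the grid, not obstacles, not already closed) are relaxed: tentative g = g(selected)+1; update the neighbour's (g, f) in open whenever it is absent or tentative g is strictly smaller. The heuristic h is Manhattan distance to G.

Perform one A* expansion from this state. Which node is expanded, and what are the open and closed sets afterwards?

expanded=(3,3); open=[(2,2) g=2 f=9, (2,3) g=3 f=9, (3,0) g=1 f=9, (4,1) g=1 f=7, (4,2) g=2 f=7, (4,3) g=3 f=7]; closed=[(3,1), (3,2), (3,3)]

step 1: expand (3,3) (f=7, h=5) → closed; open now [(2,2) g=2 f=9, (2,3) g=3 f=9, (3,0) g=1 f=9, (4,1) g=1 f=7, (4,2) g=2 f=7, (4,3) g=3 f=7]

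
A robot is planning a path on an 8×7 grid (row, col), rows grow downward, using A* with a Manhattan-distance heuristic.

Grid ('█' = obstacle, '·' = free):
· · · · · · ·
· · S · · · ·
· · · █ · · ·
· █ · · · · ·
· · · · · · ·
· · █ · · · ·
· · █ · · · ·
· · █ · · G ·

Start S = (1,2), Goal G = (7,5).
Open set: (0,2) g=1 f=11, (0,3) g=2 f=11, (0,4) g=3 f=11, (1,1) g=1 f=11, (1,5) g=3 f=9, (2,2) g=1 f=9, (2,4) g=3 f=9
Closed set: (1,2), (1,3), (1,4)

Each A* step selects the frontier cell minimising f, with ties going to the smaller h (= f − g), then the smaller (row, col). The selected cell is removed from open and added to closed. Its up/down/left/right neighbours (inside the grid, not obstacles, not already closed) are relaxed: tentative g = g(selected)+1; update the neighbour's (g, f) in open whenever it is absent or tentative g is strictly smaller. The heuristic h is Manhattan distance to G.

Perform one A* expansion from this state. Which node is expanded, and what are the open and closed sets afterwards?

expanded=(1,5); open=[(0,2) g=1 f=11, (0,3) g=2 f=11, (0,4) g=3 f=11, (0,5) g=4 f=11, (1,1) g=1 f=11, (1,6) g=4 f=11, (2,2) g=1 f=9, (2,4) g=3 f=9, (2,5) g=4 f=9]; closed=[(1,2), (1,3), (1,4), (1,5)]

step 1: expand (1,5) (f=9, h=6) → closed; open now [(0,2) g=1 f=11, (0,3) g=2 f=11, (0,4) g=3 f=11, (0,5) g=4 f=11, (1,1) g=1 f=11, (1,6) g=4 f=11, (2,2) g=1 f=9, (2,4) g=3 f=9, (2,5) g=4 f=9]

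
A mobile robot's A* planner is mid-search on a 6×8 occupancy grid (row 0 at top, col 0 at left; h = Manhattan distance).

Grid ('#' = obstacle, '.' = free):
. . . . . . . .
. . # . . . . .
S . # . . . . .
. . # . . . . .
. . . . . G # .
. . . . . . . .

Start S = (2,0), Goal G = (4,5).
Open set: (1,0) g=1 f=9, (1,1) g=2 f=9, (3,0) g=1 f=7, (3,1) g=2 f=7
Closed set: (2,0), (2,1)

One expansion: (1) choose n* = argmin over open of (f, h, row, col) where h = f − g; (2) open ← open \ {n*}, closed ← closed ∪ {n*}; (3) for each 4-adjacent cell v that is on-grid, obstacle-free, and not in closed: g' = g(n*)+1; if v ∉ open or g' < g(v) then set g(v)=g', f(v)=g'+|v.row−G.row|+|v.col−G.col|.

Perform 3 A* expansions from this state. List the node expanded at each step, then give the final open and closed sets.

step 1: expand (3,1) (f=7, h=5) → closed; open now [(1,0) g=1 f=9, (1,1) g=2 f=9, (3,0) g=1 f=7, (4,1) g=3 f=7]
step 2: expand (4,1) (f=7, h=4) → closed; open now [(1,0) g=1 f=9, (1,1) g=2 f=9, (3,0) g=1 f=7, (4,0) g=4 f=9, (4,2) g=4 f=7, (5,1) g=4 f=9]
step 3: expand (4,2) (f=7, h=3) → closed; open now [(1,0) g=1 f=9, (1,1) g=2 f=9, (3,0) g=1 f=7, (4,0) g=4 f=9, (4,3) g=5 f=7, (5,1) g=4 f=9, (5,2) g=5 f=9]

order=[(3,1) → (4,1) → (4,2)]; open=[(1,0) g=1 f=9, (1,1) g=2 f=9, (3,0) g=1 f=7, (4,0) g=4 f=9, (4,3) g=5 f=7, (5,1) g=4 f=9, (5,2) g=5 f=9]; closed=[(2,0), (2,1), (3,1), (4,1), (4,2)]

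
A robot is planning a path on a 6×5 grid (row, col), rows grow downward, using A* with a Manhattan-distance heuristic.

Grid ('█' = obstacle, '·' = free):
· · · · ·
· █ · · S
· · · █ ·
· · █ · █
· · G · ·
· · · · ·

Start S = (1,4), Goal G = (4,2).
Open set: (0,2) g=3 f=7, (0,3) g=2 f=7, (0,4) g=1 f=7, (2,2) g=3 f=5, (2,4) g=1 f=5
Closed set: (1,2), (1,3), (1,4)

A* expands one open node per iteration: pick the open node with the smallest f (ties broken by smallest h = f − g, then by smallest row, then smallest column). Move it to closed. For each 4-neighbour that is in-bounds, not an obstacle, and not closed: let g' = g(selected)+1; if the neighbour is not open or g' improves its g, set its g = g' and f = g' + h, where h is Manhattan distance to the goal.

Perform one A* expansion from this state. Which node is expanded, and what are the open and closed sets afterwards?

expanded=(2,2); open=[(0,2) g=3 f=7, (0,3) g=2 f=7, (0,4) g=1 f=7, (2,1) g=4 f=7, (2,4) g=1 f=5]; closed=[(1,2), (1,3), (1,4), (2,2)]

step 1: expand (2,2) (f=5, h=2) → closed; open now [(0,2) g=3 f=7, (0,3) g=2 f=7, (0,4) g=1 f=7, (2,1) g=4 f=7, (2,4) g=1 f=5]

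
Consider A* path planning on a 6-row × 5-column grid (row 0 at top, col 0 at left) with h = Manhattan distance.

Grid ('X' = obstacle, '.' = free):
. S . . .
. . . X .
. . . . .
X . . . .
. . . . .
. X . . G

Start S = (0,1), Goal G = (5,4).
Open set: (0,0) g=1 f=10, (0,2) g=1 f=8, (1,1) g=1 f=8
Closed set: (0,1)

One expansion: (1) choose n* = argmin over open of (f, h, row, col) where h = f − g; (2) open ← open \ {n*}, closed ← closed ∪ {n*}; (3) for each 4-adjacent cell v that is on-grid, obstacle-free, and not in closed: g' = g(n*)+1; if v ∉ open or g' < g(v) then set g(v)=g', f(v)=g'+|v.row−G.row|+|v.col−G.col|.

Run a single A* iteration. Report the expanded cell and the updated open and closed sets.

step 1: expand (0,2) (f=8, h=7) → closed; open now [(0,0) g=1 f=10, (0,3) g=2 f=8, (1,1) g=1 f=8, (1,2) g=2 f=8]

expanded=(0,2); open=[(0,0) g=1 f=10, (0,3) g=2 f=8, (1,1) g=1 f=8, (1,2) g=2 f=8]; closed=[(0,1), (0,2)]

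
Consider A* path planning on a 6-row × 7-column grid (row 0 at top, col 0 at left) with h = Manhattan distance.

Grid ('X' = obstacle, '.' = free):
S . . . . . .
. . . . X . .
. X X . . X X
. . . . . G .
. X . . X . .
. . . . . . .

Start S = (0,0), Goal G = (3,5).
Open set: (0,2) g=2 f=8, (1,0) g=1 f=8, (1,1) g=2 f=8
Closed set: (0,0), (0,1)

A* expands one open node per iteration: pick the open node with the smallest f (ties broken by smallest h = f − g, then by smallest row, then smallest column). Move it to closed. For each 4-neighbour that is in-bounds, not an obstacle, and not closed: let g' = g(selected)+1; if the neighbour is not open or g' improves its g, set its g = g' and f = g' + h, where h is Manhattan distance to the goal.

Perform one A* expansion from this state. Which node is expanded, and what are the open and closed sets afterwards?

step 1: expand (0,2) (f=8, h=6) → closed; open now [(0,3) g=3 f=8, (1,0) g=1 f=8, (1,1) g=2 f=8, (1,2) g=3 f=8]

expanded=(0,2); open=[(0,3) g=3 f=8, (1,0) g=1 f=8, (1,1) g=2 f=8, (1,2) g=3 f=8]; closed=[(0,0), (0,1), (0,2)]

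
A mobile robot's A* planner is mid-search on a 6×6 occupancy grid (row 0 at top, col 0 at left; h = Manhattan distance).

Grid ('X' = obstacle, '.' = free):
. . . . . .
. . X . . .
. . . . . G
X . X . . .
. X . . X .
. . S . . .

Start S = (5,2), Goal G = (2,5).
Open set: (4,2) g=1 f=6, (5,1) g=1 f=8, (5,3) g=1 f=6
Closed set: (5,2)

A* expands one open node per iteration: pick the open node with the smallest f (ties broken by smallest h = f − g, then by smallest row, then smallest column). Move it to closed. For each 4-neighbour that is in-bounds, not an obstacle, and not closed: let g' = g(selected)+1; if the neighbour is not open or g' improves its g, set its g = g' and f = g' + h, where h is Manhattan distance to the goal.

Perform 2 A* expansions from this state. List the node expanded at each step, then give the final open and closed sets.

step 1: expand (4,2) (f=6, h=5) → closed; open now [(4,3) g=2 f=6, (5,1) g=1 f=8, (5,3) g=1 f=6]
step 2: expand (4,3) (f=6, h=4) → closed; open now [(3,3) g=3 f=6, (5,1) g=1 f=8, (5,3) g=1 f=6]

order=[(4,2) → (4,3)]; open=[(3,3) g=3 f=6, (5,1) g=1 f=8, (5,3) g=1 f=6]; closed=[(4,2), (4,3), (5,2)]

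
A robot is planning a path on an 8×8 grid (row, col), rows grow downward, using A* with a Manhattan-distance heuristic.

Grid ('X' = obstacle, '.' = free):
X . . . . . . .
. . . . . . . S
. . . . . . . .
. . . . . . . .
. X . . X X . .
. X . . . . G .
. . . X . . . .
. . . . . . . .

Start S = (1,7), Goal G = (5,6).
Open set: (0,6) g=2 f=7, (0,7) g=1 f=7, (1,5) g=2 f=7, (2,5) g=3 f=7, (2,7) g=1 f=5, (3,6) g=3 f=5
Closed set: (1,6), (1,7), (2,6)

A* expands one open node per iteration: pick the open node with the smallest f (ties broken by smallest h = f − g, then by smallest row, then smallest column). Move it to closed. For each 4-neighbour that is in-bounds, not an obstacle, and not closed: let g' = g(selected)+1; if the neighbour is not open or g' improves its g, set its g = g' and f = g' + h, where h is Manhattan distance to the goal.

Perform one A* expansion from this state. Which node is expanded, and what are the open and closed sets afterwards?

step 1: expand (3,6) (f=5, h=2) → closed; open now [(0,6) g=2 f=7, (0,7) g=1 f=7, (1,5) g=2 f=7, (2,5) g=3 f=7, (2,7) g=1 f=5, (3,5) g=4 f=7, (3,7) g=4 f=7, (4,6) g=4 f=5]

expanded=(3,6); open=[(0,6) g=2 f=7, (0,7) g=1 f=7, (1,5) g=2 f=7, (2,5) g=3 f=7, (2,7) g=1 f=5, (3,5) g=4 f=7, (3,7) g=4 f=7, (4,6) g=4 f=5]; closed=[(1,6), (1,7), (2,6), (3,6)]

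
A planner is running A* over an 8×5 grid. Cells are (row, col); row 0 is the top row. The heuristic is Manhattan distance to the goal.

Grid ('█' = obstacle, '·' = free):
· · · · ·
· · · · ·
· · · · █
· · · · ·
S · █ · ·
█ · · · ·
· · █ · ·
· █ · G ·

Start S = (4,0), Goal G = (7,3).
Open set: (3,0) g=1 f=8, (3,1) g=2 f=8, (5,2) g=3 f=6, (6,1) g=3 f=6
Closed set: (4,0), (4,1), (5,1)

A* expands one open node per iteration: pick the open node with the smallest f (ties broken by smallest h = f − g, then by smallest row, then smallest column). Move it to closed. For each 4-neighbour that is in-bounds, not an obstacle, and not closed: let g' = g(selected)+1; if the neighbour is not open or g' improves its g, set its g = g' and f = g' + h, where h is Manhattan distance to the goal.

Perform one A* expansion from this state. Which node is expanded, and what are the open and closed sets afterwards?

step 1: expand (5,2) (f=6, h=3) → closed; open now [(3,0) g=1 f=8, (3,1) g=2 f=8, (5,3) g=4 f=6, (6,1) g=3 f=6]

expanded=(5,2); open=[(3,0) g=1 f=8, (3,1) g=2 f=8, (5,3) g=4 f=6, (6,1) g=3 f=6]; closed=[(4,0), (4,1), (5,1), (5,2)]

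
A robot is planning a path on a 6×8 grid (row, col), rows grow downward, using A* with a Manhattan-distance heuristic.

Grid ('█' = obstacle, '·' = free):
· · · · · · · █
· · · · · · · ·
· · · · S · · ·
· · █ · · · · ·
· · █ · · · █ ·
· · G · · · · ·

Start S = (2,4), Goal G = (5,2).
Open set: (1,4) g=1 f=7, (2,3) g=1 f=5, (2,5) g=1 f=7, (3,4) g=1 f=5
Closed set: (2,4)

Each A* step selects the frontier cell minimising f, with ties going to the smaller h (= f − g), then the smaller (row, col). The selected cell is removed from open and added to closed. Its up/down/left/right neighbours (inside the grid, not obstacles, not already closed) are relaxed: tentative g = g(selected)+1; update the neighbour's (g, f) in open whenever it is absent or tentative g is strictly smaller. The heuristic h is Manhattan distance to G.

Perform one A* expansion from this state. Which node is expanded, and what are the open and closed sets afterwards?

expanded=(2,3); open=[(1,3) g=2 f=7, (1,4) g=1 f=7, (2,2) g=2 f=5, (2,5) g=1 f=7, (3,3) g=2 f=5, (3,4) g=1 f=5]; closed=[(2,3), (2,4)]

step 1: expand (2,3) (f=5, h=4) → closed; open now [(1,3) g=2 f=7, (1,4) g=1 f=7, (2,2) g=2 f=5, (2,5) g=1 f=7, (3,3) g=2 f=5, (3,4) g=1 f=5]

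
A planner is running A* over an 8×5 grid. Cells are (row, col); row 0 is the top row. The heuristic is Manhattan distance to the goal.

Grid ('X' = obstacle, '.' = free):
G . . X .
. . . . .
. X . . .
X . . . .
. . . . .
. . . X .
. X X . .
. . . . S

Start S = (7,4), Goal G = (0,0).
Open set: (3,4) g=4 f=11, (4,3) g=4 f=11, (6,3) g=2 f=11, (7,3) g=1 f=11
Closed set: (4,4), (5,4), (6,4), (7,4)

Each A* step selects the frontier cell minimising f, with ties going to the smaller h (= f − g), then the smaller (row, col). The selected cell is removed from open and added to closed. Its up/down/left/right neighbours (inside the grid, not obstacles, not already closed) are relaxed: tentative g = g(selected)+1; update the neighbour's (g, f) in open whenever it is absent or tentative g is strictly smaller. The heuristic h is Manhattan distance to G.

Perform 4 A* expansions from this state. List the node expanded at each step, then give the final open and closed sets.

step 1: expand (3,4) (f=11, h=7) → closed; open now [(2,4) g=5 f=11, (3,3) g=5 f=11, (4,3) g=4 f=11, (6,3) g=2 f=11, (7,3) g=1 f=11]
step 2: expand (2,4) (f=11, h=6) → closed; open now [(1,4) g=6 f=11, (2,3) g=6 f=11, (3,3) g=5 f=11, (4,3) g=4 f=11, (6,3) g=2 f=11, (7,3) g=1 f=11]
step 3: expand (1,4) (f=11, h=5) → closed; open now [(0,4) g=7 f=11, (1,3) g=7 f=11, (2,3) g=6 f=11, (3,3) g=5 f=11, (4,3) g=4 f=11, (6,3) g=2 f=11, (7,3) g=1 f=11]
step 4: expand (0,4) (f=11, h=4) → closed; open now [(1,3) g=7 f=11, (2,3) g=6 f=11, (3,3) g=5 f=11, (4,3) g=4 f=11, (6,3) g=2 f=11, (7,3) g=1 f=11]

order=[(3,4) → (2,4) → (1,4) → (0,4)]; open=[(1,3) g=7 f=11, (2,3) g=6 f=11, (3,3) g=5 f=11, (4,3) g=4 f=11, (6,3) g=2 f=11, (7,3) g=1 f=11]; closed=[(0,4), (1,4), (2,4), (3,4), (4,4), (5,4), (6,4), (7,4)]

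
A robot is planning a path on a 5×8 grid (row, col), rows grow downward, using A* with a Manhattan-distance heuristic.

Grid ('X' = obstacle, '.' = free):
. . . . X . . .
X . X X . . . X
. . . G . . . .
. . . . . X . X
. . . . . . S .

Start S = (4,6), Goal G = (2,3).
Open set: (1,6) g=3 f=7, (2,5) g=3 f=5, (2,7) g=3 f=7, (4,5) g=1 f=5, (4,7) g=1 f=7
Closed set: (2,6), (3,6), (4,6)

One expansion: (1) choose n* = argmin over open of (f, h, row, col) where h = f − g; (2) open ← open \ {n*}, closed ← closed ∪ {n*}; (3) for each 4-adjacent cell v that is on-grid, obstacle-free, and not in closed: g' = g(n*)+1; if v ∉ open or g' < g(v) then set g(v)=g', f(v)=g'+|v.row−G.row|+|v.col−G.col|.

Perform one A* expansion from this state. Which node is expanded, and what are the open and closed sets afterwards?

expanded=(2,5); open=[(1,5) g=4 f=7, (1,6) g=3 f=7, (2,4) g=4 f=5, (2,7) g=3 f=7, (4,5) g=1 f=5, (4,7) g=1 f=7]; closed=[(2,5), (2,6), (3,6), (4,6)]

step 1: expand (2,5) (f=5, h=2) → closed; open now [(1,5) g=4 f=7, (1,6) g=3 f=7, (2,4) g=4 f=5, (2,7) g=3 f=7, (4,5) g=1 f=5, (4,7) g=1 f=7]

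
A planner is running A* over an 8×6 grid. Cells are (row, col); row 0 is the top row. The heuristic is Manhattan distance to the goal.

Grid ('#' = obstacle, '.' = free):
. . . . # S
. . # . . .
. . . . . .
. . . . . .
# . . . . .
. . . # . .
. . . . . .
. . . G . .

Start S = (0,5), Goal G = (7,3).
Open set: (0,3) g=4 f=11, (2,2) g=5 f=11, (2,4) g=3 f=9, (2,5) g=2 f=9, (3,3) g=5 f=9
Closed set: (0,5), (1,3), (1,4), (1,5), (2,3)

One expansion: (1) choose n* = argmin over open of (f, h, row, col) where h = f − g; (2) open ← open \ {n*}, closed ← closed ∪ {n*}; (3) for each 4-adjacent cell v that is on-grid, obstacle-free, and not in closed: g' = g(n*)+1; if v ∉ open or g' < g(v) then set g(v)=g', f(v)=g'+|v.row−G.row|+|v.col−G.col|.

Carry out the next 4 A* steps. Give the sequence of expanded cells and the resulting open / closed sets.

step 1: expand (3,3) (f=9, h=4) → closed; open now [(0,3) g=4 f=11, (2,2) g=5 f=11, (2,4) g=3 f=9, (2,5) g=2 f=9, (3,2) g=6 f=11, (3,4) g=6 f=11, (4,3) g=6 f=9]
step 2: expand (4,3) (f=9, h=3) → closed; open now [(0,3) g=4 f=11, (2,2) g=5 f=11, (2,4) g=3 f=9, (2,5) g=2 f=9, (3,2) g=6 f=11, (3,4) g=6 f=11, (4,2) g=7 f=11, (4,4) g=7 f=11]
step 3: expand (2,4) (f=9, h=6) → closed; open now [(0,3) g=4 f=11, (2,2) g=5 f=11, (2,5) g=2 f=9, (3,2) g=6 f=11, (3,4) g=4 f=9, (4,2) g=7 f=11, (4,4) g=7 f=11]
step 4: expand (3,4) (f=9, h=5) → closed; open now [(0,3) g=4 f=11, (2,2) g=5 f=11, (2,5) g=2 f=9, (3,2) g=6 f=11, (3,5) g=5 f=11, (4,2) g=7 f=11, (4,4) g=5 f=9]

order=[(3,3) → (4,3) → (2,4) → (3,4)]; open=[(0,3) g=4 f=11, (2,2) g=5 f=11, (2,5) g=2 f=9, (3,2) g=6 f=11, (3,5) g=5 f=11, (4,2) g=7 f=11, (4,4) g=5 f=9]; closed=[(0,5), (1,3), (1,4), (1,5), (2,3), (2,4), (3,3), (3,4), (4,3)]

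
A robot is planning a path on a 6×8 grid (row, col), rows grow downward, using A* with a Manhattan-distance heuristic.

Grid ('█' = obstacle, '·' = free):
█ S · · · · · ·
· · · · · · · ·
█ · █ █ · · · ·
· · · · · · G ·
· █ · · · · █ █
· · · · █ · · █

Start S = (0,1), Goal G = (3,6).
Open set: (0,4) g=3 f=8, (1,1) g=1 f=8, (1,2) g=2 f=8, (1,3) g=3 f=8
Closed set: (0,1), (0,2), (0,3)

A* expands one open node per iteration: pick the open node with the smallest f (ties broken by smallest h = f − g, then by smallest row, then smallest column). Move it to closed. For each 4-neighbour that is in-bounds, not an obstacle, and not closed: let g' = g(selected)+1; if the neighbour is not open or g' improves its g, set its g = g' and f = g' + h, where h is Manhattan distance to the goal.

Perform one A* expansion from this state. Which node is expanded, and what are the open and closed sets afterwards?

expanded=(0,4); open=[(0,5) g=4 f=8, (1,1) g=1 f=8, (1,2) g=2 f=8, (1,3) g=3 f=8, (1,4) g=4 f=8]; closed=[(0,1), (0,2), (0,3), (0,4)]

step 1: expand (0,4) (f=8, h=5) → closed; open now [(0,5) g=4 f=8, (1,1) g=1 f=8, (1,2) g=2 f=8, (1,3) g=3 f=8, (1,4) g=4 f=8]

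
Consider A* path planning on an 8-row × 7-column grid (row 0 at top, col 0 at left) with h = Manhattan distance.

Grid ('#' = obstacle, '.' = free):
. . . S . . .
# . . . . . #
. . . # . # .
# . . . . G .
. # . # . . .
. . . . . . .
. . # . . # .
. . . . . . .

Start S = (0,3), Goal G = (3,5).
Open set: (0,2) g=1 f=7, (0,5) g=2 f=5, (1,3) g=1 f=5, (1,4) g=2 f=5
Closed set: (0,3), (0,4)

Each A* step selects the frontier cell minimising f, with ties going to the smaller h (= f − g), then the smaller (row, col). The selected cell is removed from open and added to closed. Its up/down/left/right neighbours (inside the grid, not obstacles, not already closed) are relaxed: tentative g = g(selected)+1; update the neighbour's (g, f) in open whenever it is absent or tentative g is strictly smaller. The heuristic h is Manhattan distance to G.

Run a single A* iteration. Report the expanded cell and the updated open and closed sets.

expanded=(0,5); open=[(0,2) g=1 f=7, (0,6) g=3 f=7, (1,3) g=1 f=5, (1,4) g=2 f=5, (1,5) g=3 f=5]; closed=[(0,3), (0,4), (0,5)]

step 1: expand (0,5) (f=5, h=3) → closed; open now [(0,2) g=1 f=7, (0,6) g=3 f=7, (1,3) g=1 f=5, (1,4) g=2 f=5, (1,5) g=3 f=5]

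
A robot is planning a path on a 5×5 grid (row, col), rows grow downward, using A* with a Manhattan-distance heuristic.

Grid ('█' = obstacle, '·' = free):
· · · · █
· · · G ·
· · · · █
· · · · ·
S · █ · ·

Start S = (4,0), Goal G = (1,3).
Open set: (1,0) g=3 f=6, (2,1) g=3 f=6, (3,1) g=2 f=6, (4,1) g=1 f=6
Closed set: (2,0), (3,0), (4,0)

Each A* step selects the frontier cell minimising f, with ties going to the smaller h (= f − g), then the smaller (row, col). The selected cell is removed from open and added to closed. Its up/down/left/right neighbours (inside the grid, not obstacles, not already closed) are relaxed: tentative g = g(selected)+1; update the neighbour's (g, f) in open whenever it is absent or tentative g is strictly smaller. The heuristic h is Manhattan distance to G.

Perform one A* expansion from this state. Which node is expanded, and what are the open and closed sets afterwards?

step 1: expand (1,0) (f=6, h=3) → closed; open now [(0,0) g=4 f=8, (1,1) g=4 f=6, (2,1) g=3 f=6, (3,1) g=2 f=6, (4,1) g=1 f=6]

expanded=(1,0); open=[(0,0) g=4 f=8, (1,1) g=4 f=6, (2,1) g=3 f=6, (3,1) g=2 f=6, (4,1) g=1 f=6]; closed=[(1,0), (2,0), (3,0), (4,0)]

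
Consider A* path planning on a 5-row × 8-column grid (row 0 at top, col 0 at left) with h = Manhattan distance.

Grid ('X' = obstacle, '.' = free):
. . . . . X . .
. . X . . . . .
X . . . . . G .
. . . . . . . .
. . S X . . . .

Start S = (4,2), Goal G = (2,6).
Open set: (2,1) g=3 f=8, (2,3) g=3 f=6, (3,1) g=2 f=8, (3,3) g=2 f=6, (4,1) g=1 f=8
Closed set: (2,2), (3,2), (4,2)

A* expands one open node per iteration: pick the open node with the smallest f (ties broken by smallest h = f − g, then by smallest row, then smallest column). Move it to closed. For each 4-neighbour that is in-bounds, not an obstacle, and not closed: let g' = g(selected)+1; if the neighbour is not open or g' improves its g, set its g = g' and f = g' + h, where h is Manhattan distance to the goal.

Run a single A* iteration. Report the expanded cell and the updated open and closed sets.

expanded=(2,3); open=[(1,3) g=4 f=8, (2,1) g=3 f=8, (2,4) g=4 f=6, (3,1) g=2 f=8, (3,3) g=2 f=6, (4,1) g=1 f=8]; closed=[(2,2), (2,3), (3,2), (4,2)]

step 1: expand (2,3) (f=6, h=3) → closed; open now [(1,3) g=4 f=8, (2,1) g=3 f=8, (2,4) g=4 f=6, (3,1) g=2 f=8, (3,3) g=2 f=6, (4,1) g=1 f=8]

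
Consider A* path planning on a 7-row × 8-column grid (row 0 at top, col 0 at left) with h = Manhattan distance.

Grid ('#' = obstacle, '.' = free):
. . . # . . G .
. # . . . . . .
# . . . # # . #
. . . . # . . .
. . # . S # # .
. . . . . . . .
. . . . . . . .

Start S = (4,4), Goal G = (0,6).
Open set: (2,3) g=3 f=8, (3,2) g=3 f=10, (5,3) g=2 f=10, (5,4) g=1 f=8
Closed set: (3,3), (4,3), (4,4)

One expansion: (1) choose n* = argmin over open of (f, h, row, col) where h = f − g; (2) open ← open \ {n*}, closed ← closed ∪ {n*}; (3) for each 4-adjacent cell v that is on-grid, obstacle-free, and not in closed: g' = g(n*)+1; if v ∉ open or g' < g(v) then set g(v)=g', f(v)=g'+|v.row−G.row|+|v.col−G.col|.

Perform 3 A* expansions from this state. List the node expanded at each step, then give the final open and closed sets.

step 1: expand (2,3) (f=8, h=5) → closed; open now [(1,3) g=4 f=8, (2,2) g=4 f=10, (3,2) g=3 f=10, (5,3) g=2 f=10, (5,4) g=1 f=8]
step 2: expand (1,3) (f=8, h=4) → closed; open now [(1,2) g=5 f=10, (1,4) g=5 f=8, (2,2) g=4 f=10, (3,2) g=3 f=10, (5,3) g=2 f=10, (5,4) g=1 f=8]
step 3: expand (1,4) (f=8, h=3) → closed; open now [(0,4) g=6 f=8, (1,2) g=5 f=10, (1,5) g=6 f=8, (2,2) g=4 f=10, (3,2) g=3 f=10, (5,3) g=2 f=10, (5,4) g=1 f=8]

order=[(2,3) → (1,3) → (1,4)]; open=[(0,4) g=6 f=8, (1,2) g=5 f=10, (1,5) g=6 f=8, (2,2) g=4 f=10, (3,2) g=3 f=10, (5,3) g=2 f=10, (5,4) g=1 f=8]; closed=[(1,3), (1,4), (2,3), (3,3), (4,3), (4,4)]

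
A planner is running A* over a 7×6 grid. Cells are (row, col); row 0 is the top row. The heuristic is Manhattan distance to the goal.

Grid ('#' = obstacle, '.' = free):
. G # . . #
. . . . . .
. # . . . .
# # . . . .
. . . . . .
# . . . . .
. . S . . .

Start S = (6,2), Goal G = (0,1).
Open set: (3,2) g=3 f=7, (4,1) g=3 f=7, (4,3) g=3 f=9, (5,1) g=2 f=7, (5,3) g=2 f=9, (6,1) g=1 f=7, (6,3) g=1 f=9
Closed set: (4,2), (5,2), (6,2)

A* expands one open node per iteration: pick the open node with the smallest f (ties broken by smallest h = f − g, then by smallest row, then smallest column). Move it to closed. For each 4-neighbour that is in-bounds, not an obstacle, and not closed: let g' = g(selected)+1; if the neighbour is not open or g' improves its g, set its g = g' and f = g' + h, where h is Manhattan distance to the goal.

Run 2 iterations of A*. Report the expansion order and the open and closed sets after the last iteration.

order=[(3,2) → (2,2)]; open=[(1,2) g=5 f=7, (2,3) g=5 f=9, (3,3) g=4 f=9, (4,1) g=3 f=7, (4,3) g=3 f=9, (5,1) g=2 f=7, (5,3) g=2 f=9, (6,1) g=1 f=7, (6,3) g=1 f=9]; closed=[(2,2), (3,2), (4,2), (5,2), (6,2)]

step 1: expand (3,2) (f=7, h=4) → closed; open now [(2,2) g=4 f=7, (3,3) g=4 f=9, (4,1) g=3 f=7, (4,3) g=3 f=9, (5,1) g=2 f=7, (5,3) g=2 f=9, (6,1) g=1 f=7, (6,3) g=1 f=9]
step 2: expand (2,2) (f=7, h=3) → closed; open now [(1,2) g=5 f=7, (2,3) g=5 f=9, (3,3) g=4 f=9, (4,1) g=3 f=7, (4,3) g=3 f=9, (5,1) g=2 f=7, (5,3) g=2 f=9, (6,1) g=1 f=7, (6,3) g=1 f=9]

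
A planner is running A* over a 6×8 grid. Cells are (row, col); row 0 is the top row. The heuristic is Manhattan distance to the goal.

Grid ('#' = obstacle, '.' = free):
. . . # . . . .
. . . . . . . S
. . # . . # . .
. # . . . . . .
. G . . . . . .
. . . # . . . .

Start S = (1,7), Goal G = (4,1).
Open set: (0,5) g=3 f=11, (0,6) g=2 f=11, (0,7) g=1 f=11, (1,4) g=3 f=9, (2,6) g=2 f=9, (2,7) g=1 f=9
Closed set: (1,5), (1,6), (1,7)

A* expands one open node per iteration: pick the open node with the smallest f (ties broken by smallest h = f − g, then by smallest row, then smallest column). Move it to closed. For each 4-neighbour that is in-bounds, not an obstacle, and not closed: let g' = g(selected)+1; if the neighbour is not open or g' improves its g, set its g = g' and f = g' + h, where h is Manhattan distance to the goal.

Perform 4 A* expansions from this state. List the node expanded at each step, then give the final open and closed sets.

step 1: expand (1,4) (f=9, h=6) → closed; open now [(0,4) g=4 f=11, (0,5) g=3 f=11, (0,6) g=2 f=11, (0,7) g=1 f=11, (1,3) g=4 f=9, (2,4) g=4 f=9, (2,6) g=2 f=9, (2,7) g=1 f=9]
step 2: expand (1,3) (f=9, h=5) → closed; open now [(0,4) g=4 f=11, (0,5) g=3 f=11, (0,6) g=2 f=11, (0,7) g=1 f=11, (1,2) g=5 f=9, (2,3) g=5 f=9, (2,4) g=4 f=9, (2,6) g=2 f=9, (2,7) g=1 f=9]
step 3: expand (1,2) (f=9, h=4) → closed; open now [(0,2) g=6 f=11, (0,4) g=4 f=11, (0,5) g=3 f=11, (0,6) g=2 f=11, (0,7) g=1 f=11, (1,1) g=6 f=9, (2,3) g=5 f=9, (2,4) g=4 f=9, (2,6) g=2 f=9, (2,7) g=1 f=9]
step 4: expand (1,1) (f=9, h=3) → closed; open now [(0,1) g=7 f=11, (0,2) g=6 f=11, (0,4) g=4 f=11, (0,5) g=3 f=11, (0,6) g=2 f=11, (0,7) g=1 f=11, (1,0) g=7 f=11, (2,1) g=7 f=9, (2,3) g=5 f=9, (2,4) g=4 f=9, (2,6) g=2 f=9, (2,7) g=1 f=9]

order=[(1,4) → (1,3) → (1,2) → (1,1)]; open=[(0,1) g=7 f=11, (0,2) g=6 f=11, (0,4) g=4 f=11, (0,5) g=3 f=11, (0,6) g=2 f=11, (0,7) g=1 f=11, (1,0) g=7 f=11, (2,1) g=7 f=9, (2,3) g=5 f=9, (2,4) g=4 f=9, (2,6) g=2 f=9, (2,7) g=1 f=9]; closed=[(1,1), (1,2), (1,3), (1,4), (1,5), (1,6), (1,7)]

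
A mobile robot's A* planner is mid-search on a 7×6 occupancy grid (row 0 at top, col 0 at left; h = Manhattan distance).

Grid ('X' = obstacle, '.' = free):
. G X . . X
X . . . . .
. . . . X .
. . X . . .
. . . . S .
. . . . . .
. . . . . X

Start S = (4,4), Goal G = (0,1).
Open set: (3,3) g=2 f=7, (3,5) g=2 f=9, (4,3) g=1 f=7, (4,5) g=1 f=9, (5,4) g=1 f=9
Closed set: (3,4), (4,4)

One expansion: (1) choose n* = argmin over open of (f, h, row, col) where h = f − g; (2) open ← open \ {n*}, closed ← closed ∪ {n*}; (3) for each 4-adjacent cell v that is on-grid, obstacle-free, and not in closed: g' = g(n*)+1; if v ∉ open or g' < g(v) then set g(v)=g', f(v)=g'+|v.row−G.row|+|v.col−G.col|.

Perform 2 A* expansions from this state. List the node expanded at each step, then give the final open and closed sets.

step 1: expand (3,3) (f=7, h=5) → closed; open now [(2,3) g=3 f=7, (3,5) g=2 f=9, (4,3) g=1 f=7, (4,5) g=1 f=9, (5,4) g=1 f=9]
step 2: expand (2,3) (f=7, h=4) → closed; open now [(1,3) g=4 f=7, (2,2) g=4 f=7, (3,5) g=2 f=9, (4,3) g=1 f=7, (4,5) g=1 f=9, (5,4) g=1 f=9]

order=[(3,3) → (2,3)]; open=[(1,3) g=4 f=7, (2,2) g=4 f=7, (3,5) g=2 f=9, (4,3) g=1 f=7, (4,5) g=1 f=9, (5,4) g=1 f=9]; closed=[(2,3), (3,3), (3,4), (4,4)]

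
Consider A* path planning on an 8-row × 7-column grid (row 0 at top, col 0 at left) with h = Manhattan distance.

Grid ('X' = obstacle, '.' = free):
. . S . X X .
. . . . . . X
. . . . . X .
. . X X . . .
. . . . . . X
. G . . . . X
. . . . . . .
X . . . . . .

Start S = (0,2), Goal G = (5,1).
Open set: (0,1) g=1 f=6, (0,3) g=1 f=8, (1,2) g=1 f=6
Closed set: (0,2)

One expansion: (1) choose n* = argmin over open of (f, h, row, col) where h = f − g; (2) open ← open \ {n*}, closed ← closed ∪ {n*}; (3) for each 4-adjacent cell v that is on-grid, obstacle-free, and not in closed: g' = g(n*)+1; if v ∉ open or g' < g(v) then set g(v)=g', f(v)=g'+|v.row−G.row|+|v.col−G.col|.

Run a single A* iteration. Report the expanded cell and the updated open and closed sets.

step 1: expand (0,1) (f=6, h=5) → closed; open now [(0,0) g=2 f=8, (0,3) g=1 f=8, (1,1) g=2 f=6, (1,2) g=1 f=6]

expanded=(0,1); open=[(0,0) g=2 f=8, (0,3) g=1 f=8, (1,1) g=2 f=6, (1,2) g=1 f=6]; closed=[(0,1), (0,2)]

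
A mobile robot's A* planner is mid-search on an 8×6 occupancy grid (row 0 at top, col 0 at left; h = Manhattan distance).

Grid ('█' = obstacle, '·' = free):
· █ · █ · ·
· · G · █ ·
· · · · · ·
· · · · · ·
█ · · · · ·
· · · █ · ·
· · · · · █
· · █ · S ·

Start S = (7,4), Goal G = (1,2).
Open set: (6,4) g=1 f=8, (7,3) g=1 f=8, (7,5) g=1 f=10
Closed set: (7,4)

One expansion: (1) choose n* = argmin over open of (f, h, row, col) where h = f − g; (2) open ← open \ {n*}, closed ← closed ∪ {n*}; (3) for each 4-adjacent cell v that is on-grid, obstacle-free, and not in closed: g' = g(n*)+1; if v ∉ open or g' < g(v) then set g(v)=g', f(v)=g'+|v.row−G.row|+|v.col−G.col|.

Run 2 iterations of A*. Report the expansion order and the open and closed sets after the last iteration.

order=[(6,4) → (5,4)]; open=[(4,4) g=3 f=8, (5,5) g=3 f=10, (6,3) g=2 f=8, (7,3) g=1 f=8, (7,5) g=1 f=10]; closed=[(5,4), (6,4), (7,4)]

step 1: expand (6,4) (f=8, h=7) → closed; open now [(5,4) g=2 f=8, (6,3) g=2 f=8, (7,3) g=1 f=8, (7,5) g=1 f=10]
step 2: expand (5,4) (f=8, h=6) → closed; open now [(4,4) g=3 f=8, (5,5) g=3 f=10, (6,3) g=2 f=8, (7,3) g=1 f=8, (7,5) g=1 f=10]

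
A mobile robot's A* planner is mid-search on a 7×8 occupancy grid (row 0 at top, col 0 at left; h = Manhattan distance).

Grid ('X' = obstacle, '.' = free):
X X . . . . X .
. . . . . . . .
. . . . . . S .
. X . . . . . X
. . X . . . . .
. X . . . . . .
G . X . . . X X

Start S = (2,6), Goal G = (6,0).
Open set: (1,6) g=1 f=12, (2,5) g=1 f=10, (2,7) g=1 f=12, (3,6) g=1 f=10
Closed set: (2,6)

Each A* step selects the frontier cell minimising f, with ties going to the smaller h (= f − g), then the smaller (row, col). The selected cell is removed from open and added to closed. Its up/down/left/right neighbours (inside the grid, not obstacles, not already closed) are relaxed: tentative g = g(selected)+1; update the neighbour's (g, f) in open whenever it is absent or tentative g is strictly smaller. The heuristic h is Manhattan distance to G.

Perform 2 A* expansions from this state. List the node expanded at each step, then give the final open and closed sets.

step 1: expand (2,5) (f=10, h=9) → closed; open now [(1,5) g=2 f=12, (1,6) g=1 f=12, (2,4) g=2 f=10, (2,7) g=1 f=12, (3,5) g=2 f=10, (3,6) g=1 f=10]
step 2: expand (2,4) (f=10, h=8) → closed; open now [(1,4) g=3 f=12, (1,5) g=2 f=12, (1,6) g=1 f=12, (2,3) g=3 f=10, (2,7) g=1 f=12, (3,4) g=3 f=10, (3,5) g=2 f=10, (3,6) g=1 f=10]

order=[(2,5) → (2,4)]; open=[(1,4) g=3 f=12, (1,5) g=2 f=12, (1,6) g=1 f=12, (2,3) g=3 f=10, (2,7) g=1 f=12, (3,4) g=3 f=10, (3,5) g=2 f=10, (3,6) g=1 f=10]; closed=[(2,4), (2,5), (2,6)]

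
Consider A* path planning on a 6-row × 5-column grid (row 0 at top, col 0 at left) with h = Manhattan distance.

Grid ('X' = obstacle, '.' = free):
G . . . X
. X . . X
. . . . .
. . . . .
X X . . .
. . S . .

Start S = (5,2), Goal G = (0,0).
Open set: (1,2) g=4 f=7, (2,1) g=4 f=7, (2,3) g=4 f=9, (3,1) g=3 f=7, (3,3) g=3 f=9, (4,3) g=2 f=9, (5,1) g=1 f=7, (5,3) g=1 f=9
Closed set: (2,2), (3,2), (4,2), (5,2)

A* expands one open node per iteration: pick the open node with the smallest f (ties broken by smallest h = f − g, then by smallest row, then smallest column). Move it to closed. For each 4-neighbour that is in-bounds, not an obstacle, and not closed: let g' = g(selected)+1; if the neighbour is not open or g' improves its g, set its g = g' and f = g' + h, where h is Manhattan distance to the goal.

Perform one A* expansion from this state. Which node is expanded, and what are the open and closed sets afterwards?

expanded=(1,2); open=[(0,2) g=5 f=7, (1,3) g=5 f=9, (2,1) g=4 f=7, (2,3) g=4 f=9, (3,1) g=3 f=7, (3,3) g=3 f=9, (4,3) g=2 f=9, (5,1) g=1 f=7, (5,3) g=1 f=9]; closed=[(1,2), (2,2), (3,2), (4,2), (5,2)]

step 1: expand (1,2) (f=7, h=3) → closed; open now [(0,2) g=5 f=7, (1,3) g=5 f=9, (2,1) g=4 f=7, (2,3) g=4 f=9, (3,1) g=3 f=7, (3,3) g=3 f=9, (4,3) g=2 f=9, (5,1) g=1 f=7, (5,3) g=1 f=9]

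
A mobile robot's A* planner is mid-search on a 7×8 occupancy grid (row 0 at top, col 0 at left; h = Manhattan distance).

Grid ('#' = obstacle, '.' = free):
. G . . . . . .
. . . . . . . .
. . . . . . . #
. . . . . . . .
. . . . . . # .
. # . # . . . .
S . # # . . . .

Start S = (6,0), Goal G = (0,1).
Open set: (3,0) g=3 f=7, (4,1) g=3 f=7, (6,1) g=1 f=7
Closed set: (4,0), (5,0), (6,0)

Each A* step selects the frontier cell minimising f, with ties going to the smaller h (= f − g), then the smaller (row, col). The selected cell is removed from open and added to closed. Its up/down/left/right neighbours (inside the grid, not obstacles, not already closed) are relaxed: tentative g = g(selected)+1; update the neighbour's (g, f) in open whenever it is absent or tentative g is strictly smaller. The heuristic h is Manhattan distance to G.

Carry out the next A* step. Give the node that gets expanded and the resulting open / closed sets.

expanded=(3,0); open=[(2,0) g=4 f=7, (3,1) g=4 f=7, (4,1) g=3 f=7, (6,1) g=1 f=7]; closed=[(3,0), (4,0), (5,0), (6,0)]

step 1: expand (3,0) (f=7, h=4) → closed; open now [(2,0) g=4 f=7, (3,1) g=4 f=7, (4,1) g=3 f=7, (6,1) g=1 f=7]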